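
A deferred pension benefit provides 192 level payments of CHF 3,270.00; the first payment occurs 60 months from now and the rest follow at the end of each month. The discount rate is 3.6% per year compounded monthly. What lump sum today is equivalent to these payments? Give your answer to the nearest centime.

Ordinary annuity of 192 payments, first payment at period 60.
Periodic rate r = 0.036/12 per month; n is counted in months.
The ordinary-annuity PV formula values the stream one period before the first payment (period 59); discount that back 59 periods:
PV₀ = 3,270 × [1 − (1+r)^−192] / r × (1+r)^−59 = CHF 399,505.76

CHF 399,505.76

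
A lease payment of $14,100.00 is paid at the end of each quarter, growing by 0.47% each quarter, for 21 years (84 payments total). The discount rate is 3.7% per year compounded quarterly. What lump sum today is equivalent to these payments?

Periodic rate r = 0.037/4 per quarter; n is counted in quarters.
Growing ordinary annuity: PV = PMT₁ × [1 − ((1+g)/(1+r))^n] / (r − g) = 14,100 × [1 − ((1+0.0047)/(1+r))^84] / (r − 0.0047) = $978,735.29.

$978,735.29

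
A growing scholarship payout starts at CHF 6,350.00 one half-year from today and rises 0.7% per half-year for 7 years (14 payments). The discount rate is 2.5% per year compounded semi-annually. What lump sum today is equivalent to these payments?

CHF 84,768.65

Periodic rate r = 0.025/2 per half-year; n is counted in half-years.
Growing ordinary annuity: PV = PMT₁ × [1 − ((1+g)/(1+r))^n] / (r − g) = 6,350 × [1 − ((1+0.007)/(1+r))^14] / (r − 0.007) = CHF 84,768.65.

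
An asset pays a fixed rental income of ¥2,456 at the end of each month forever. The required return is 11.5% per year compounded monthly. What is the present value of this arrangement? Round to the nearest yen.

Periodic rate r = 0.115/12 per month.
Level perpetuity: PV = PMT / r = 2,456 / (0.115/12) = ¥256,278.

¥256,278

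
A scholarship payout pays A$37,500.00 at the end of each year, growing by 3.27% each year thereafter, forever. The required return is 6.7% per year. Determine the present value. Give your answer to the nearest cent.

A$1,093,294.46

Periodic rate r = 0.067 per year.
Growing perpetuity (Gordon): PV = PMT₁ / (r − g) = 37,500 / (r − 0.0327) = A$1,093,294.46.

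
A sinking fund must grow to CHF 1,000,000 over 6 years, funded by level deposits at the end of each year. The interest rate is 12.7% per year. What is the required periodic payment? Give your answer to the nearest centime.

CHF 121,066.85

Level ordinary annuity; solve FV = PMT × [((1+r)^n − 1)/r] for PMT.
Periodic rate r = 0.127 per year.
With n = 6: PMT = 1,000,000 / ([((1+r)^n − 1)/r]) = CHF 121,066.85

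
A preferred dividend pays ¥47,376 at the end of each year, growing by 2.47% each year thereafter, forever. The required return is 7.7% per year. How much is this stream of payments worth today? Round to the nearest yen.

¥905,851

Periodic rate r = 0.077 per year.
Growing perpetuity (Gordon): PV = PMT₁ / (r − g) = 47,376 / (r − 0.0247) = ¥905,851.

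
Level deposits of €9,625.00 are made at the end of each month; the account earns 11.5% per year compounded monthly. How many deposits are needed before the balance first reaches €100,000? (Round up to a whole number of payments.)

Periodic rate r = 0.115/12 per month; n is counted in months.
Ordinary annuity FV: 100,000 = 9,625 × [((1+r)^n − 1)/r].
(1+r)^n = 1 + 100,000 × r / 9,625, so n = ln(1 + 100,000·r/9,625) / ln(1+r) = 9.95.
Round up to a whole number of payments: n = 10.

10 payments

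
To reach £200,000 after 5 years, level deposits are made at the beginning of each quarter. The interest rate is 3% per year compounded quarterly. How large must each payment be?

£9,236.85

Level annuity due; solve FV = PMT × [((1+r)^n − 1)/r] × (1+r) for PMT.
Periodic rate r = 0.03/4 per quarter; n is counted in quarters.
With n = 20: PMT = 200,000 / ([((1+r)^n − 1)/r] × (1+r)) = £9,236.85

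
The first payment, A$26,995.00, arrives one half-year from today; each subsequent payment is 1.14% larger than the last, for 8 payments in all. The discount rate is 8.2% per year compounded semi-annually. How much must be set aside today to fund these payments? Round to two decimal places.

Periodic rate r = 0.082/2 per half-year; n is counted in half-years.
Growing ordinary annuity: PV = PMT₁ × [1 − ((1+g)/(1+r))^n] / (r − g) = 26,995 × [1 − ((1+0.0114)/(1+r))^8] / (r − 0.0114) = A$187,941.87.

A$187,941.87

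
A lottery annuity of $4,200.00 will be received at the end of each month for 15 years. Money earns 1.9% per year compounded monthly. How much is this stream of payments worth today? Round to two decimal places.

$657,365.16

This is an ordinary annuity: 180 payments of $4,200.00 at the end of each month.
Periodic rate r = 0.019/12 per month; n is counted in months.
PV = PMT × [(1 − (1+r)^−n)/r] = 4,200 × [1 − (1+r)^−180] / r = $657,365.16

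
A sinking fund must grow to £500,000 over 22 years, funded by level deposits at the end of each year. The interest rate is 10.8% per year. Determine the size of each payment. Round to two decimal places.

£6,317.88

Level ordinary annuity; solve FV = PMT × [((1+r)^n − 1)/r] for PMT.
Periodic rate r = 0.108 per year.
With n = 22: PMT = 500,000 / ([((1+r)^n − 1)/r]) = £6,317.88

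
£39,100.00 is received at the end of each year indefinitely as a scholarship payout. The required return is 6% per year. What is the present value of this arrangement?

£651,666.67

Periodic rate r = 0.06 per year.
Level perpetuity: PV = PMT / r = 39,100 / (0.06) = £651,666.67.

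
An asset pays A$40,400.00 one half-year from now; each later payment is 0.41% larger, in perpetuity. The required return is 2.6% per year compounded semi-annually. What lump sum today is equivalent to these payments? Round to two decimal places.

Periodic rate r = 0.026/2 per half-year.
Growing perpetuity (Gordon): PV = PMT₁ / (r − g) = 40,400 / (r − 0.0041) = A$4,539,325.84.

A$4,539,325.84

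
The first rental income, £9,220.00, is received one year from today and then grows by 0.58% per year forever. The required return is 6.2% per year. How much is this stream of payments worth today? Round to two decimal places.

Periodic rate r = 0.062 per year.
Growing perpetuity (Gordon): PV = PMT₁ / (r − g) = 9,220 / (r − 0.0058) = £164,056.94.

£164,056.94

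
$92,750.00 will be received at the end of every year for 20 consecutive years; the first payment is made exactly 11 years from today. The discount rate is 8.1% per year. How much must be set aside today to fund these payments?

$414,821.90

Ordinary annuity of 20 payments, first payment at period 11.
Periodic rate r = 0.081 per year.
The ordinary-annuity PV formula values the stream one period before the first payment (period 10); discount that back 10 periods:
PV₀ = 92,750 × [1 − (1+r)^−20] / r × (1+r)^−10 = $414,821.90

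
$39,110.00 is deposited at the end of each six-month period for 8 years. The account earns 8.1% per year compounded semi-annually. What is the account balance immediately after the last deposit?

This is an ordinary annuity: 16 deposits of $39,110.00 at the end of each six-month period.
Periodic rate r = 0.081/2 per half-year; n is counted in half-years.
FV = PMT × [((1+r)^n − 1)/r] = 39,110 × [(1+r)^16 − 1] / r = $856,983.01

$856,983.01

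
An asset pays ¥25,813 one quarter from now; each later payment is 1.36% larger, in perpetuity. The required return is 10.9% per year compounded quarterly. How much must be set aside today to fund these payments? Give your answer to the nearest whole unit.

¥1,891,062

Periodic rate r = 0.109/4 per quarter.
Growing perpetuity (Gordon): PV = PMT₁ / (r − g) = 25,813 / (r − 0.0136) = ¥1,891,062.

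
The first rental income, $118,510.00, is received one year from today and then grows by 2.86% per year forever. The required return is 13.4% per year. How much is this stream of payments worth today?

$1,124,383.30

Periodic rate r = 0.134 per year.
Growing perpetuity (Gordon): PV = PMT₁ / (r − g) = 118,510 / (r − 0.0286) = $1,124,383.30.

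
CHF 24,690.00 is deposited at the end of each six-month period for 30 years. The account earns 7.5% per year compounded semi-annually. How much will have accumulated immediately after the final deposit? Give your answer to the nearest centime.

CHF 5,336,419.97

This is an ordinary annuity: 60 deposits of CHF 24,690.00 at the end of each six-month period.
Periodic rate r = 0.075/2 per half-year; n is counted in half-years.
FV = PMT × [((1+r)^n − 1)/r] = 24,690 × [(1+r)^60 − 1] / r = CHF 5,336,419.97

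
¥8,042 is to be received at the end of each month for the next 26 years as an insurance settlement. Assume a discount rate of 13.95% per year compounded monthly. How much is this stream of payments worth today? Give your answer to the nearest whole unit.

¥672,997

This is an ordinary annuity: 312 payments of ¥8,042 at the end of each month.
Periodic rate r = 0.1395/12 per month; n is counted in months.
PV = PMT × [(1 − (1+r)^−n)/r] = 8,042 × [1 − (1+r)^−312] / r = ¥672,997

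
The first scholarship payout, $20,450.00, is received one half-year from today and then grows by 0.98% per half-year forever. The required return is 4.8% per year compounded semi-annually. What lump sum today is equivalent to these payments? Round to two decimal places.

$1,440,140.85

Periodic rate r = 0.048/2 per half-year.
Growing perpetuity (Gordon): PV = PMT₁ / (r − g) = 20,450 / (r − 0.0098) = $1,440,140.85.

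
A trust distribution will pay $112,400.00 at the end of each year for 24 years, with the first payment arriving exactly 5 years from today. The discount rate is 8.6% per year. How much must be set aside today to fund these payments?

Ordinary annuity of 24 payments, first payment at period 5.
Periodic rate r = 0.086 per year.
The ordinary-annuity PV formula values the stream one period before the first payment (period 4); discount that back 4 periods:
PV₀ = 112,400 × [1 − (1+r)^−24] / r × (1+r)^−4 = $809,884.30

$809,884.30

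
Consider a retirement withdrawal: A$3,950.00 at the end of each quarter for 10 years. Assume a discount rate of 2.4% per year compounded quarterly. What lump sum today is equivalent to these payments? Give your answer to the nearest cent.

This is an ordinary annuity: 40 payments of A$3,950.00 at the end of each quarter.
Periodic rate r = 0.024/4 per quarter; n is counted in quarters.
PV = PMT × [(1 − (1+r)^−n)/r] = 3,950 × [1 − (1+r)^−40] / r = A$140,098.48

A$140,098.48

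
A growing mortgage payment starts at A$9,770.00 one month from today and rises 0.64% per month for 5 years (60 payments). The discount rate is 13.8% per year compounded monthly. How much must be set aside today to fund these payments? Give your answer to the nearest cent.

Periodic rate r = 0.138/12 per month; n is counted in months.
Growing ordinary annuity: PV = PMT₁ × [1 − ((1+g)/(1+r))^n] / (r − g) = 9,770 × [1 − ((1+0.0064)/(1+r))^60] / (r − 0.0064) = A$501,167.07.

A$501,167.07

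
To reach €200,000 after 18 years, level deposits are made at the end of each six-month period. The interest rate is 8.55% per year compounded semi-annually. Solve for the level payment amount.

€2,433.66

Level ordinary annuity; solve FV = PMT × [((1+r)^n − 1)/r] for PMT.
Periodic rate r = 0.0855/2 per half-year; n is counted in half-years.
With n = 36: PMT = 200,000 / ([((1+r)^n − 1)/r]) = €2,433.66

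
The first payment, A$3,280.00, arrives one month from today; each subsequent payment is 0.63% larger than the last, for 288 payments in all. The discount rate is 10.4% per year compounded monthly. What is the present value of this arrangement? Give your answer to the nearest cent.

Periodic rate r = 0.104/12 per month; n is counted in months.
Growing ordinary annuity: PV = PMT₁ × [1 − ((1+g)/(1+r))^n] / (r − g) = 3,280 × [1 − ((1+0.0063)/(1+r))^288] / (r − 0.0063) = A$681,351.86.

A$681,351.86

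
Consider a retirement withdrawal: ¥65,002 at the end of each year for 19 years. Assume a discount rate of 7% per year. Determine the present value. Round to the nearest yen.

¥671,834

This is an ordinary annuity: 19 payments of ¥65,002 at the end of each year.
Periodic rate r = 0.07 per year.
PV = PMT × [(1 − (1+r)^−n)/r] = 65,002 × [1 − (1+r)^−19] / r = ¥671,834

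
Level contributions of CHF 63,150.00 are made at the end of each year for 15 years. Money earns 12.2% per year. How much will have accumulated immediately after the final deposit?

This is an ordinary annuity: 15 deposits of CHF 63,150.00 at the end of each year.
Periodic rate r = 0.122 per year.
FV = PMT × [((1+r)^n − 1)/r] = 63,150 × [(1+r)^15 − 1] / r = CHF 2,392,466.76

CHF 2,392,466.76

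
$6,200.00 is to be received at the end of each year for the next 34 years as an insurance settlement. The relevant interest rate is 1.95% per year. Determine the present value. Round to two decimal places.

$153,059.88

This is an ordinary annuity: 34 payments of $6,200.00 at the end of each year.
Periodic rate r = 0.0195 per year.
PV = PMT × [(1 − (1+r)^−n)/r] = 6,200 × [1 − (1+r)^−34] / r = $153,059.88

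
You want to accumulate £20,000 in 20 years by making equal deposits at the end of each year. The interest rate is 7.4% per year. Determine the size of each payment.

£466.95

Level ordinary annuity; solve FV = PMT × [((1+r)^n − 1)/r] for PMT.
Periodic rate r = 0.074 per year.
With n = 20: PMT = 20,000 / ([((1+r)^n − 1)/r]) = £466.95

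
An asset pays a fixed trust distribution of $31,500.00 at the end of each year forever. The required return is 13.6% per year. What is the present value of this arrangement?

Periodic rate r = 0.136 per year.
Level perpetuity: PV = PMT / r = 31,500 / (0.136) = $231,617.65.

$231,617.65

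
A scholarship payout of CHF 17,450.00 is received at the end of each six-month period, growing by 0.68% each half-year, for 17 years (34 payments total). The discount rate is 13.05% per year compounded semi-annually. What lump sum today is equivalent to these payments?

CHF 254,720.20

Periodic rate r = 0.1305/2 per half-year; n is counted in half-years.
Growing ordinary annuity: PV = PMT₁ × [1 − ((1+g)/(1+r))^n] / (r − g) = 17,450 × [1 − ((1+0.0068)/(1+r))^34] / (r − 0.0068) = CHF 254,720.20.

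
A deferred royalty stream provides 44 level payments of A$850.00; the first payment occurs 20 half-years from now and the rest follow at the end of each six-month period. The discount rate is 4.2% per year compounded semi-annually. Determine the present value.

A$16,342.66

Ordinary annuity of 44 payments, first payment at period 20.
Periodic rate r = 0.042/2 per half-year; n is counted in half-years.
The ordinary-annuity PV formula values the stream one period before the first payment (period 19); discount that back 19 periods:
PV₀ = 850 × [1 − (1+r)^−44] / r × (1+r)^−19 = A$16,342.66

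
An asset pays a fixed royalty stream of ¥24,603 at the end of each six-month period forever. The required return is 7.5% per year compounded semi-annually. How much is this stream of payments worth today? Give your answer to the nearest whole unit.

¥656,080

Periodic rate r = 0.075/2 per half-year.
Level perpetuity: PV = PMT / r = 24,603 / (0.075/2) = ¥656,080.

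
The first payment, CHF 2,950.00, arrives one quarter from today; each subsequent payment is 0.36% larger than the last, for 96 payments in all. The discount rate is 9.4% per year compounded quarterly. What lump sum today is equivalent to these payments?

CHF 125,732.10

Periodic rate r = 0.094/4 per quarter; n is counted in quarters.
Growing ordinary annuity: PV = PMT₁ × [1 − ((1+g)/(1+r))^n] / (r − g) = 2,950 × [1 − ((1+0.0036)/(1+r))^96] / (r − 0.0036) = CHF 125,732.10.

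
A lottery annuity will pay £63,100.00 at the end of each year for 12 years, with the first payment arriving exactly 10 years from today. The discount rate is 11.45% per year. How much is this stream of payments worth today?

£151,167.62

Ordinary annuity of 12 payments, first payment at period 10.
Periodic rate r = 0.1145 per year.
The ordinary-annuity PV formula values the stream one period before the first payment (period 9); discount that back 9 periods:
PV₀ = 63,100 × [1 − (1+r)^−12] / r × (1+r)^−9 = £151,167.62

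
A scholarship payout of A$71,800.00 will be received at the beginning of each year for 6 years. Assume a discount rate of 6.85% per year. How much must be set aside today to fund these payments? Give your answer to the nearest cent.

This is an annuity due: 6 payments of A$71,800.00 at the beginning of each year.
Periodic rate r = 0.0685 per year.
PV = PMT × [(1 − (1+r)^−n)/r] × (1+r) = 71,800 × [1 − (1+r)^−6] / r × (1+r) = A$367,380.34

A$367,380.34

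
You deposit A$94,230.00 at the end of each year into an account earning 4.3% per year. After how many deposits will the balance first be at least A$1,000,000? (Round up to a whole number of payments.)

9 payments

Periodic rate r = 0.043 per year.
Ordinary annuity FV: 1,000,000 = 94,230 × [((1+r)^n − 1)/r].
(1+r)^n = 1 + 1,000,000 × r / 94,230, so n = ln(1 + 1,000,000·r/94,230) / ln(1+r) = 8.93.
Round up to a whole number of payments: n = 9.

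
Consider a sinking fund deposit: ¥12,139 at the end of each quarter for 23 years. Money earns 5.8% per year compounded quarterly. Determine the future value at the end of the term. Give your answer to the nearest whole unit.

This is an ordinary annuity: 92 deposits of ¥12,139 at the end of each quarter.
Periodic rate r = 0.058/4 per quarter; n is counted in quarters.
FV = PMT × [((1+r)^n − 1)/r] = 12,139 × [(1+r)^92 − 1] / r = ¥2,310,602

¥2,310,602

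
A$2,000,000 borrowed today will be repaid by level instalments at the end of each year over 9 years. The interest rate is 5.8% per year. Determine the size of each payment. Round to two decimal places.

Level ordinary annuity; solve PV = PMT × [(1 − (1+r)^−n)/r] for PMT.
Periodic rate r = 0.058 per year.
With n = 9: PMT = 2,000,000 / ([(1 − (1+r)^−n)/r]) = A$291,490.28

A$291,490.28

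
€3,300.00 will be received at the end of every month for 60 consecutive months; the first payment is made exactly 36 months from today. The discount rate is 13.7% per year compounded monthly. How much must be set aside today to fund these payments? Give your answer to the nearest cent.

Ordinary annuity of 60 payments, first payment at period 36.
Periodic rate r = 0.137/12 per month; n is counted in months.
The ordinary-annuity PV formula values the stream one period before the first payment (period 35); discount that back 35 periods:
PV₀ = 3,300 × [1 − (1+r)^−60] / r × (1+r)^−35 = €95,962.97

€95,962.97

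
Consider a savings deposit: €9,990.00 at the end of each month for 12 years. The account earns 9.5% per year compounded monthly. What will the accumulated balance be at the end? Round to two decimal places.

€2,666,086.16

This is an ordinary annuity: 144 deposits of €9,990.00 at the end of each month.
Periodic rate r = 0.095/12 per month; n is counted in months.
FV = PMT × [((1+r)^n − 1)/r] = 9,990 × [(1+r)^144 − 1] / r = €2,666,086.16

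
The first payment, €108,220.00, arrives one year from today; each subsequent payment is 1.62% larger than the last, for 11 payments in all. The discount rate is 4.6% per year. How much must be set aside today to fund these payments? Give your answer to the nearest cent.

Periodic rate r = 0.046 per year.
Growing ordinary annuity: PV = PMT₁ × [1 − ((1+g)/(1+r))^n] / (r − g) = 108,220 × [1 − ((1+0.0162)/(1+r))^11] / (r − 0.0162) = €989,050.71.

€989,050.71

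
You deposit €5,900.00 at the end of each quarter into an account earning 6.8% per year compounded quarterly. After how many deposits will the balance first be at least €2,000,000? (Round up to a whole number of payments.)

Periodic rate r = 0.068/4 per quarter; n is counted in quarters.
Ordinary annuity FV: 2,000,000 = 5,900 × [((1+r)^n − 1)/r].
(1+r)^n = 1 + 2,000,000 × r / 5,900, so n = ln(1 + 2,000,000·r/5,900) / ln(1+r) = 113.39.
Round up to a whole number of payments: n = 114.

114 payments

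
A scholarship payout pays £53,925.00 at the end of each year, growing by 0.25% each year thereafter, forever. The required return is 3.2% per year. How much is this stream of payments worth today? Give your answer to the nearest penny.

£1,827,966.10

Periodic rate r = 0.032 per year.
Growing perpetuity (Gordon): PV = PMT₁ / (r − g) = 53,925 / (r − 0.0025) = £1,827,966.10.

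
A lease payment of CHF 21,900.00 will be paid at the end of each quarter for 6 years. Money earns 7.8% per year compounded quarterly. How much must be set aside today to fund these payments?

CHF 416,570.72

This is an ordinary annuity: 24 payments of CHF 21,900.00 at the end of each quarter.
Periodic rate r = 0.078/4 per quarter; n is counted in quarters.
PV = PMT × [(1 − (1+r)^−n)/r] = 21,900 × [1 − (1+r)^−24] / r = CHF 416,570.72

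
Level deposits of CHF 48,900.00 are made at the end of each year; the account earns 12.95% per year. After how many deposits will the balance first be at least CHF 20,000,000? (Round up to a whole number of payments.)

33 payments

Periodic rate r = 0.1295 per year.
Ordinary annuity FV: 20,000,000 = 48,900 × [((1+r)^n − 1)/r].
(1+r)^n = 1 + 20,000,000 × r / 48,900, so n = ln(1 + 20,000,000·r/48,900) / ln(1+r) = 32.75.
Round up to a whole number of payments: n = 33.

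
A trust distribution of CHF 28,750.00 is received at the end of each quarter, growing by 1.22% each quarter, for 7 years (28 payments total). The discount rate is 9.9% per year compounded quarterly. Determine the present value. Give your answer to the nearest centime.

Periodic rate r = 0.099/4 per quarter; n is counted in quarters.
Growing ordinary annuity: PV = PMT₁ × [1 − ((1+g)/(1+r))^n] / (r − g) = 28,750 × [1 − ((1+0.0122)/(1+r))^28] / (r − 0.0122) = CHF 668,468.21.

CHF 668,468.21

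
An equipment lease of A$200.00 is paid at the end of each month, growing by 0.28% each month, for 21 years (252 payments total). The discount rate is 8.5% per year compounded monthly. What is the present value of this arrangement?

A$30,742.08

Periodic rate r = 0.085/12 per month; n is counted in months.
Growing ordinary annuity: PV = PMT₁ × [1 − ((1+g)/(1+r))^n] / (r − g) = 200 × [1 − ((1+0.0028)/(1+r))^252] / (r − 0.0028) = A$30,742.08.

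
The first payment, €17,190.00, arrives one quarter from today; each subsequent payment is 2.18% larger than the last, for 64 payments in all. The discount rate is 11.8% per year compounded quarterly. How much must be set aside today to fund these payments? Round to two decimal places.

€851,713.93

Periodic rate r = 0.118/4 per quarter; n is counted in quarters.
Growing ordinary annuity: PV = PMT₁ × [1 − ((1+g)/(1+r))^n] / (r − g) = 17,190 × [1 − ((1+0.0218)/(1+r))^64] / (r − 0.0218) = €851,713.93.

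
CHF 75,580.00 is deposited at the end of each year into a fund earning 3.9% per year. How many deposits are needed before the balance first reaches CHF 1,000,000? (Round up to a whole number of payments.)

11 payments

Periodic rate r = 0.039 per year.
Ordinary annuity FV: 1,000,000 = 75,580 × [((1+r)^n − 1)/r].
(1+r)^n = 1 + 1,000,000 × r / 75,580, so n = ln(1 + 1,000,000·r/75,580) / ln(1+r) = 10.88.
Round up to a whole number of payments: n = 11.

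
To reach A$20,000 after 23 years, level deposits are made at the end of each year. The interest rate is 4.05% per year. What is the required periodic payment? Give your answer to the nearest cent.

A$542.85

Level ordinary annuity; solve FV = PMT × [((1+r)^n − 1)/r] for PMT.
Periodic rate r = 0.0405 per year.
With n = 23: PMT = 20,000 / ([((1+r)^n − 1)/r]) = A$542.85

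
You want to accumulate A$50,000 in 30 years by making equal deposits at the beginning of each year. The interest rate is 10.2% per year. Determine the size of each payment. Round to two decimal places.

Level annuity due; solve FV = PMT × [((1+r)^n − 1)/r] × (1+r) for PMT.
Periodic rate r = 0.102 per year.
With n = 30: PMT = 50,000 / ([((1+r)^n − 1)/r] × (1+r)) = A$265.57

A$265.57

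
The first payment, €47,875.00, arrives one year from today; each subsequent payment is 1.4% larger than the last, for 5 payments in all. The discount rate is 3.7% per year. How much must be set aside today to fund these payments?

Periodic rate r = 0.037 per year.
Growing ordinary annuity: PV = PMT₁ × [1 − ((1+g)/(1+r))^n] / (r − g) = 47,875 × [1 − ((1+0.014)/(1+r))^5] / (r − 0.014) = €220,819.23.

€220,819.23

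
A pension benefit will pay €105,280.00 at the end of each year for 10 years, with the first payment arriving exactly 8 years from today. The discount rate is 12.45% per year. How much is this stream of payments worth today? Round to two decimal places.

Ordinary annuity of 10 payments, first payment at period 8.
Periodic rate r = 0.1245 per year.
The ordinary-annuity PV formula values the stream one period before the first payment (period 7); discount that back 7 periods:
PV₀ = 105,280 × [1 − (1+r)^−10] / r × (1+r)^−7 = €256,884.77

€256,884.77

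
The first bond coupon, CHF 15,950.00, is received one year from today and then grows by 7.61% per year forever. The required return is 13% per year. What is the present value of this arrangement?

Periodic rate r = 0.13 per year.
Growing perpetuity (Gordon): PV = PMT₁ / (r − g) = 15,950 / (r − 0.0761) = CHF 295,918.37.

CHF 295,918.37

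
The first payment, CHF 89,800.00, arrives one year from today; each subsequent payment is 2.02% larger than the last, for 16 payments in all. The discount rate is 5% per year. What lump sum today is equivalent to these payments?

CHF 1,112,360.32

Periodic rate r = 0.05 per year.
Growing ordinary annuity: PV = PMT₁ × [1 − ((1+g)/(1+r))^n] / (r − g) = 89,800 × [1 − ((1+0.0202)/(1+r))^16] / (r − 0.0202) = CHF 1,112,360.32.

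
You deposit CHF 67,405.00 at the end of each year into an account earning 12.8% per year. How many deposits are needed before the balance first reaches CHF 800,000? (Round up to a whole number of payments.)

8 payments

Periodic rate r = 0.128 per year.
Ordinary annuity FV: 800,000 = 67,405 × [((1+r)^n − 1)/r].
(1+r)^n = 1 + 800,000 × r / 67,405, so n = ln(1 + 800,000·r/67,405) / ln(1+r) = 7.67.
Round up to a whole number of payments: n = 8.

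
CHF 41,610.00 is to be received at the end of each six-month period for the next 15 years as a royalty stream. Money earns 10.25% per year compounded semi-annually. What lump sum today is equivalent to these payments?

CHF 630,633.42

This is an ordinary annuity: 30 payments of CHF 41,610.00 at the end of each six-month period.
Periodic rate r = 0.1025/2 per half-year; n is counted in half-years.
PV = PMT × [(1 − (1+r)^−n)/r] = 41,610 × [1 − (1+r)^−30] / r = CHF 630,633.42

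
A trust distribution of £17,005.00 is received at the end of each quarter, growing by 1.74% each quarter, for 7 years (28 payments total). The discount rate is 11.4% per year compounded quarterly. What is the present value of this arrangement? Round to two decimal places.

£401,400.41

Periodic rate r = 0.114/4 per quarter; n is counted in quarters.
Growing ordinary annuity: PV = PMT₁ × [1 − ((1+g)/(1+r))^n] / (r − g) = 17,005 × [1 − ((1+0.0174)/(1+r))^28] / (r − 0.0174) = £401,400.41.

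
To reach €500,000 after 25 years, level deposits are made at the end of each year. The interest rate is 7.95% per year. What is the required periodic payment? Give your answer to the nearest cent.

€6,889.50

Level ordinary annuity; solve FV = PMT × [((1+r)^n − 1)/r] for PMT.
Periodic rate r = 0.0795 per year.
With n = 25: PMT = 500,000 / ([((1+r)^n − 1)/r]) = €6,889.50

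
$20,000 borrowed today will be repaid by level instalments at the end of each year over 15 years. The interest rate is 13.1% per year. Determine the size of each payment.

Level ordinary annuity; solve PV = PMT × [(1 − (1+r)^−n)/r] for PMT.
Periodic rate r = 0.131 per year.
With n = 15: PMT = 20,000 / ([(1 − (1+r)^−n)/r]) = $3,110.84

$3,110.84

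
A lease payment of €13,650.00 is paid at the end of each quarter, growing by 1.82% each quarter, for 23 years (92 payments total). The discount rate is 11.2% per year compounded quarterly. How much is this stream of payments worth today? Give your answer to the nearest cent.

€815,845.53

Periodic rate r = 0.112/4 per quarter; n is counted in quarters.
Growing ordinary annuity: PV = PMT₁ × [1 − ((1+g)/(1+r))^n] / (r − g) = 13,650 × [1 − ((1+0.0182)/(1+r))^92] / (r − 0.0182) = €815,845.53.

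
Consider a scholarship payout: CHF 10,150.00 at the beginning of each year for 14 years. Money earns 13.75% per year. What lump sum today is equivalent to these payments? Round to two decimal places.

This is an annuity due: 14 payments of CHF 10,150.00 at the beginning of each year.
Periodic rate r = 0.1375 per year.
PV = PMT × [(1 − (1+r)^−n)/r] × (1+r) = 10,150 × [1 − (1+r)^−14] / r × (1+r) = CHF 70,139.04

CHF 70,139.04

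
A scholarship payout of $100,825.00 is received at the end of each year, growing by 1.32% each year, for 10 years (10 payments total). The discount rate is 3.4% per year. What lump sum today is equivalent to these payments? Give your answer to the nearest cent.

$891,400.98

Periodic rate r = 0.034 per year.
Growing ordinary annuity: PV = PMT₁ × [1 − ((1+g)/(1+r))^n] / (r − g) = 100,825 × [1 − ((1+0.0132)/(1+r))^10] / (r − 0.0132) = $891,400.98.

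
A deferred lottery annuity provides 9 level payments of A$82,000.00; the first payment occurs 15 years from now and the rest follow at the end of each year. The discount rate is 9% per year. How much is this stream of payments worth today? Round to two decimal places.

A$147,112.63

Ordinary annuity of 9 payments, first payment at period 15.
Periodic rate r = 0.09 per year.
The ordinary-annuity PV formula values the stream one period before the first payment (period 14); discount that back 14 periods:
PV₀ = 82,000 × [1 − (1+r)^−9] / r × (1+r)^−14 = A$147,112.63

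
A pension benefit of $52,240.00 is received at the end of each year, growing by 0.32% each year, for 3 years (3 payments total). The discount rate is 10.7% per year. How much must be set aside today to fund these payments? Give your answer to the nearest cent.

$128,711.97

Periodic rate r = 0.107 per year.
Growing ordinary annuity: PV = PMT₁ × [1 − ((1+g)/(1+r))^n] / (r − g) = 52,240 × [1 − ((1+0.0032)/(1+r))^3] / (r − 0.0032) = $128,711.97.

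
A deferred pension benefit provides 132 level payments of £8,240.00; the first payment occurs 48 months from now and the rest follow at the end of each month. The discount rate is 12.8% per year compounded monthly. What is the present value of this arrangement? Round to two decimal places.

£353,532.89

Ordinary annuity of 132 payments, first payment at period 48.
Periodic rate r = 0.128/12 per month; n is counted in months.
The ordinary-annuity PV formula values the stream one period before the first payment (period 47); discount that back 47 periods:
PV₀ = 8,240 × [1 − (1+r)^−132] / r × (1+r)^−47 = £353,532.89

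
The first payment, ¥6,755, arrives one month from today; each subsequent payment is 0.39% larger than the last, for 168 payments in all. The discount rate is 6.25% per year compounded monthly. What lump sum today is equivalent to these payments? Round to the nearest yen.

¥1,014,646

Periodic rate r = 0.0625/12 per month; n is counted in months.
Growing ordinary annuity: PV = PMT₁ × [1 − ((1+g)/(1+r))^n] / (r − g) = 6,755 × [1 − ((1+0.0039)/(1+r))^168] / (r − 0.0039) = ¥1,014,646.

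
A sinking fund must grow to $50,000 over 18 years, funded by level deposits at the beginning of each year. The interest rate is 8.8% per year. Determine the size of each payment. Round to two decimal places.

$1,134.80

Level annuity due; solve FV = PMT × [((1+r)^n − 1)/r] × (1+r) for PMT.
Periodic rate r = 0.088 per year.
With n = 18: PMT = 50,000 / ([((1+r)^n − 1)/r] × (1+r)) = $1,134.80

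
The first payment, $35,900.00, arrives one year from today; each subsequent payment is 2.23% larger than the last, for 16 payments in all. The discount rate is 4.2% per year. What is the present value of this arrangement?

$479,574.73

Periodic rate r = 0.042 per year.
Growing ordinary annuity: PV = PMT₁ × [1 − ((1+g)/(1+r))^n] / (r − g) = 35,900 × [1 − ((1+0.0223)/(1+r))^16] / (r − 0.0223) = $479,574.73.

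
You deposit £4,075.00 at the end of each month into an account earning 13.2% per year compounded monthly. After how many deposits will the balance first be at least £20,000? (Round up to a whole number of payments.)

Periodic rate r = 0.132/12 per month; n is counted in months.
Ordinary annuity FV: 20,000 = 4,075 × [((1+r)^n − 1)/r].
(1+r)^n = 1 + 20,000 × r / 4,075, so n = ln(1 + 20,000·r/4,075) / ln(1+r) = 4.81.
Round up to a whole number of payments: n = 5.

5 payments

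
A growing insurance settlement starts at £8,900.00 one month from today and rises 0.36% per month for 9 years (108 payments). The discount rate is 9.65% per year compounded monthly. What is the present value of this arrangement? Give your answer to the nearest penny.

£760,044.75

Periodic rate r = 0.0965/12 per month; n is counted in months.
Growing ordinary annuity: PV = PMT₁ × [1 − ((1+g)/(1+r))^n] / (r − g) = 8,900 × [1 − ((1+0.0036)/(1+r))^108] / (r − 0.0036) = £760,044.75.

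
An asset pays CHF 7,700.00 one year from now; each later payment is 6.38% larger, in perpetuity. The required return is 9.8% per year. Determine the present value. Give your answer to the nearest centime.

CHF 225,146.20

Periodic rate r = 0.098 per year.
Growing perpetuity (Gordon): PV = PMT₁ / (r − g) = 7,700 / (r − 0.0638) = CHF 225,146.20.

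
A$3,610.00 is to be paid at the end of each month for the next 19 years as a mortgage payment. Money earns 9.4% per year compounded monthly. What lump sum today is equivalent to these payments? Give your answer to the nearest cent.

This is an ordinary annuity: 228 payments of A$3,610.00 at the end of each month.
Periodic rate r = 0.094/12 per month; n is counted in months.
PV = PMT × [(1 − (1+r)^−n)/r] = 3,610 × [1 − (1+r)^−228] / r = A$383,059.44

A$383,059.44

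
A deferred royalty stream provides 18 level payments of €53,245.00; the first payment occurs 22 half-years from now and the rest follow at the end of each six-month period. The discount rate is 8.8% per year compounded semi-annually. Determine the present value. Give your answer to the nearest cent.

Ordinary annuity of 18 payments, first payment at period 22.
Periodic rate r = 0.088/2 per half-year; n is counted in half-years.
The ordinary-annuity PV formula values the stream one period before the first payment (period 21); discount that back 21 periods:
PV₀ = 53,245 × [1 − (1+r)^−18] / r × (1+r)^−21 = €264,222.21

€264,222.21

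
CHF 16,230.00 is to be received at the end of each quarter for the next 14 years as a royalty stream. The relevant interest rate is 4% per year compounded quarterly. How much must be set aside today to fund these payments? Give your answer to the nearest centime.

This is an ordinary annuity: 56 payments of CHF 16,230.00 at the end of each quarter.
Periodic rate r = 0.04/4 per quarter; n is counted in quarters.
PV = PMT × [(1 − (1+r)^−n)/r] = 16,230 × [1 − (1+r)^−56] / r = CHF 693,345.47

CHF 693,345.47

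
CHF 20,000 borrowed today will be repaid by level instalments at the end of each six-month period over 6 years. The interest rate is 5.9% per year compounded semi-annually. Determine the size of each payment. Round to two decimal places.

Level ordinary annuity; solve PV = PMT × [(1 − (1+r)^−n)/r] for PMT.
Periodic rate r = 0.059/2 per half-year; n is counted in half-years.
With n = 12: PMT = 20,000 / ([(1 − (1+r)^−n)/r]) = CHF 2,003.25

CHF 2,003.25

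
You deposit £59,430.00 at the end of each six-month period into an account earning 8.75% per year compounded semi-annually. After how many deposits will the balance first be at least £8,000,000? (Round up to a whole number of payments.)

46 payments

Periodic rate r = 0.0875/2 per half-year; n is counted in half-years.
Ordinary annuity FV: 8,000,000 = 59,430 × [((1+r)^n − 1)/r].
(1+r)^n = 1 + 8,000,000 × r / 59,430, so n = ln(1 + 8,000,000·r/59,430) / ln(1+r) = 45.07.
Round up to a whole number of payments: n = 46.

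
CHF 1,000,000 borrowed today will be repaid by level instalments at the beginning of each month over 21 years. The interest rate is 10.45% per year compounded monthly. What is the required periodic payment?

CHF 9,727.25

Level annuity due; solve PV = PMT × [(1 − (1+r)^−n)/r] × (1+r) for PMT.
Periodic rate r = 0.1045/12 per month; n is counted in months.
With n = 252: PMT = 1,000,000 / ([(1 − (1+r)^−n)/r] × (1+r)) = CHF 9,727.25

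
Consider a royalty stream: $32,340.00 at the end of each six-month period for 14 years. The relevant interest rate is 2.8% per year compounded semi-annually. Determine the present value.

This is an ordinary annuity: 28 payments of $32,340.00 at the end of each six-month period.
Periodic rate r = 0.028/2 per half-year; n is counted in half-years.
PV = PMT × [(1 − (1+r)^−n)/r] = 32,340 × [1 − (1+r)^−28] / r = $744,874.24

$744,874.24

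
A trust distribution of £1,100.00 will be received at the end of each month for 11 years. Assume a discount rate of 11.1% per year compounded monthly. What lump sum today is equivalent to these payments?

£83,648.15

This is an ordinary annuity: 132 payments of £1,100.00 at the end of each month.
Periodic rate r = 0.111/12 per month; n is counted in months.
PV = PMT × [(1 − (1+r)^−n)/r] = 1,100 × [1 − (1+r)^−132] / r = £83,648.15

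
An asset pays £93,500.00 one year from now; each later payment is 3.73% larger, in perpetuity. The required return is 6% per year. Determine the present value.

Periodic rate r = 0.06 per year.
Growing perpetuity (Gordon): PV = PMT₁ / (r − g) = 93,500 / (r − 0.0373) = £4,118,942.73.

£4,118,942.73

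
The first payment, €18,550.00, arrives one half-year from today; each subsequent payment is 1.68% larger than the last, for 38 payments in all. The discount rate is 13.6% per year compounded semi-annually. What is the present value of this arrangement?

Periodic rate r = 0.136/2 per half-year; n is counted in half-years.
Growing ordinary annuity: PV = PMT₁ × [1 − ((1+g)/(1+r))^n] / (r − g) = 18,550 × [1 − ((1+0.0168)/(1+r))^38] / (r − 0.0168) = €306,288.08.

€306,288.08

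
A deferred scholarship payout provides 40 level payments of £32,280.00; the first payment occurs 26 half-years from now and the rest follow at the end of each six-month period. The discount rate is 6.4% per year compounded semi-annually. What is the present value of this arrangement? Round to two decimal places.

£328,779.53

Ordinary annuity of 40 payments, first payment at period 26.
Periodic rate r = 0.064/2 per half-year; n is counted in half-years.
The ordinary-annuity PV formula values the stream one period before the first payment (period 25); discount that back 25 periods:
PV₀ = 32,280 × [1 − (1+r)^−40] / r × (1+r)^−25 = £328,779.53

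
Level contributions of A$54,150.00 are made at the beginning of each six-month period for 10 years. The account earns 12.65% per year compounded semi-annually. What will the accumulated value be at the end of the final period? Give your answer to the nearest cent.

This is an annuity due: 20 deposits of A$54,150.00 at the beginning of each six-month period.
Periodic rate r = 0.1265/2 per half-year; n is counted in half-years.
FV = PMT × [((1+r)^n − 1)/r] × (1+r) = 54,150 × [(1+r)^20 − 1] / r × (1+r) = A$2,193,433.62

A$2,193,433.62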